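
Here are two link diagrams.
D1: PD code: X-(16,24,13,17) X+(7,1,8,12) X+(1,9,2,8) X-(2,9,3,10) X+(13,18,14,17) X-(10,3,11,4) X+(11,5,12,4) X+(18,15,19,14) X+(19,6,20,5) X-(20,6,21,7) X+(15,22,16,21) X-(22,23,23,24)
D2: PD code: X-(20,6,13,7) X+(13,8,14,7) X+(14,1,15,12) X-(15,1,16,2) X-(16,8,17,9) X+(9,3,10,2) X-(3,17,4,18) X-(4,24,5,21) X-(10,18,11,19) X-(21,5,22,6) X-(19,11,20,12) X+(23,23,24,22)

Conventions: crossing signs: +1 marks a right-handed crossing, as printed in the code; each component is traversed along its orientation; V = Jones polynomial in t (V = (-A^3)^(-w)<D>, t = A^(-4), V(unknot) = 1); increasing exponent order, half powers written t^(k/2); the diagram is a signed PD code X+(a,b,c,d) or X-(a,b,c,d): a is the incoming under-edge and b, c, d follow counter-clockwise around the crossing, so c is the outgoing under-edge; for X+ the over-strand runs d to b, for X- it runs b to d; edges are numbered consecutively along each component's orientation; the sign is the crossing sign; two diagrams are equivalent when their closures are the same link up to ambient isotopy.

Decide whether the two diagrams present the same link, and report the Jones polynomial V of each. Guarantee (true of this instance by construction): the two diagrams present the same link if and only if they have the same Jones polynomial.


equivalent: no
V(D1) = 1 + t + t^2 + t^3  (w +2, c 12, <D> = A^-6 + A^-2 + A^2 + A^6)
V(D2) = t^-7 + 2t^-5 - t^-4 + 2t^-3 - t^-2 + t^-1  [12 crossings, <D> = A^-8 - A^-4 + 2 - A^4 + 2A^8 + A^16, w = -4]
key observation: 2 classes among 2 diagrams; unequal V(t) rules out equality


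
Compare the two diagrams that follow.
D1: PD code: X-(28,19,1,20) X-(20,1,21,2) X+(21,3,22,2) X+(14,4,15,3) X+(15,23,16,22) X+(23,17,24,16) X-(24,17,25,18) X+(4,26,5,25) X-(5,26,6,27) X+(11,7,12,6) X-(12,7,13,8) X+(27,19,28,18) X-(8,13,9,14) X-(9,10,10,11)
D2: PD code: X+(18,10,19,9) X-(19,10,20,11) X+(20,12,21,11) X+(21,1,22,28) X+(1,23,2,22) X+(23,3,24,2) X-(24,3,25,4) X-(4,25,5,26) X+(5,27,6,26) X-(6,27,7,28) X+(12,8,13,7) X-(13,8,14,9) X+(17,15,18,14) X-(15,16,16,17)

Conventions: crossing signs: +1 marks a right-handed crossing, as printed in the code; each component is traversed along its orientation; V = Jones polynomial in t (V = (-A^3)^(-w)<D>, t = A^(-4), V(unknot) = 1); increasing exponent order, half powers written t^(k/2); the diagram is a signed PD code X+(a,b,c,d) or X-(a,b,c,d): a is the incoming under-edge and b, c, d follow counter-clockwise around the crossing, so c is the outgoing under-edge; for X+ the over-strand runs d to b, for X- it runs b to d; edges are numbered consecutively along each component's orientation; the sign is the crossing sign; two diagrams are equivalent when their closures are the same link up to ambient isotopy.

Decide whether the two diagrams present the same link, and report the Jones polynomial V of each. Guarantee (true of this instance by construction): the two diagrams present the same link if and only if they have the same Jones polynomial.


same link: yes
V(D1) = 1  [14 crossings, <D> = 1, w = 0]
V(D2) = 1  (w +2, c 14, <D> = A^6)
note: Reidemeister moves carry D1 (14 crossings) to D2 (14)


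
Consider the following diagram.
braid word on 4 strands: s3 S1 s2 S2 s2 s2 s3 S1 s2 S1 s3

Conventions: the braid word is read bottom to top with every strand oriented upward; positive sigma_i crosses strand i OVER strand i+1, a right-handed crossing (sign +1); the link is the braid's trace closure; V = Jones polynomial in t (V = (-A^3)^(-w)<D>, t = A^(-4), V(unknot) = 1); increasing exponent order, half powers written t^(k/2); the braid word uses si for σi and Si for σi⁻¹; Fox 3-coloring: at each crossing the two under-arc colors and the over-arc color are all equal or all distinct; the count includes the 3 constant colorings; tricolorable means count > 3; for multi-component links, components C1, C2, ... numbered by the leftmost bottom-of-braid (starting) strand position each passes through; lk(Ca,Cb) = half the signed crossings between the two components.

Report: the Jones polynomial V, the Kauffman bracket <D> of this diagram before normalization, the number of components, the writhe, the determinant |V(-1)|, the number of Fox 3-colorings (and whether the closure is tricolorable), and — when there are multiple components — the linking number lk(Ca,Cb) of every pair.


V = -t^-2 + 2t^-1 - 3 + 5t - 4t^2 + 5t^3 - 4t^4 + 2t^5 - t^6
<D> = A^-15 - 2A^-11 + 4A^-7 - 5A^-3 + 4A - 5A^5 + 3A^9 - 2A^13 + A^17 (w = +3)
1 component over 11 crossings, w = +3
9 Fox colorings among 3^11, |V(-1)| = 27: tricolorable
why: the word shrinks to σ3 σ1⁻¹ σ2 σ2 σ3 σ1⁻¹ σ2 σ1⁻¹ σ3 after cancelling


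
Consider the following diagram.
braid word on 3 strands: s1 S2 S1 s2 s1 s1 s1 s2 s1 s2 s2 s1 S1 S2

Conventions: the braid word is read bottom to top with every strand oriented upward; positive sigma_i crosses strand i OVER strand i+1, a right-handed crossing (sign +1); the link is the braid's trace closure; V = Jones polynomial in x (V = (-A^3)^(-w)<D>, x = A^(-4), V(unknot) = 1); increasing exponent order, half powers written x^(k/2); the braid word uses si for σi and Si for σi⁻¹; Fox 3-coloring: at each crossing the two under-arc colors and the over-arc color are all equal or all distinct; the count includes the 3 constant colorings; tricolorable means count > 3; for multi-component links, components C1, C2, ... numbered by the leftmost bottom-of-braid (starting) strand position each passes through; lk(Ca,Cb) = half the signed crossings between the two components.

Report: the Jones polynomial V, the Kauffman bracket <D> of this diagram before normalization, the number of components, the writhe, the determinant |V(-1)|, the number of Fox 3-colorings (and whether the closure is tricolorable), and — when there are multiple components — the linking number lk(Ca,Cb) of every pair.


V(x) = x^2 + 2x^4 - 2x^5 + x^6 - 2x^7 + x^8
bracket: A^-14 - 2A^-10 + A^-6 - 2A^-2 + 2A^2 + A^10, w = +6
1 component, writhe +6, over 14 crossings
det 9, colorings 27 of 3^14 — tricolorable
observation: the span of V is 6, forcing >= 6 crossings in any diagram


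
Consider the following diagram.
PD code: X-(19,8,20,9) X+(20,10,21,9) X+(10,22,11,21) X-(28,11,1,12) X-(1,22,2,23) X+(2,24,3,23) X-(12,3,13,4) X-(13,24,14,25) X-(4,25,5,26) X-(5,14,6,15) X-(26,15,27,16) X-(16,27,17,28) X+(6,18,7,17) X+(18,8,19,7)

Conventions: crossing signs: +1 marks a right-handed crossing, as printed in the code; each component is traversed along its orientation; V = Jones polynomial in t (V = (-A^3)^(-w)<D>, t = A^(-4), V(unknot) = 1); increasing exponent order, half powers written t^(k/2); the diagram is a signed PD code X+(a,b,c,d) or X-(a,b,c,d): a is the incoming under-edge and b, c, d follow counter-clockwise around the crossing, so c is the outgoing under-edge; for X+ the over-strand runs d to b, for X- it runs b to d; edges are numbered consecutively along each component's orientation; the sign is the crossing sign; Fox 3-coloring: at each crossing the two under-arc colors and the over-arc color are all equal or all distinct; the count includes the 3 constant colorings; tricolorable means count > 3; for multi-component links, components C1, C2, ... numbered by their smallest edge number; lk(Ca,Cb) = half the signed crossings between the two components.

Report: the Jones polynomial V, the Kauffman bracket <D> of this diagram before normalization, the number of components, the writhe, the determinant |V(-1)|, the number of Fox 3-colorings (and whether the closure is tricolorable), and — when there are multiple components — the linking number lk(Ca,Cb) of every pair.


Jones polynomial: V(t) = t^-7 - 2t^-6 + 2t^-5 - 3t^-4 + 3t^-3 - 2t^-2 + 2t^-1
<D> = 2A^-8 - 2A^-4 + 3 - 3A^4 + 2A^8 - 2A^12 + A^16; writhe -4
components 1, writhe -4 (14 crossings)
3-colorings: 9 of 3^14, det 15 — tricolorable
note: V spans 6 powers of t: at least 6 crossings in any diagram


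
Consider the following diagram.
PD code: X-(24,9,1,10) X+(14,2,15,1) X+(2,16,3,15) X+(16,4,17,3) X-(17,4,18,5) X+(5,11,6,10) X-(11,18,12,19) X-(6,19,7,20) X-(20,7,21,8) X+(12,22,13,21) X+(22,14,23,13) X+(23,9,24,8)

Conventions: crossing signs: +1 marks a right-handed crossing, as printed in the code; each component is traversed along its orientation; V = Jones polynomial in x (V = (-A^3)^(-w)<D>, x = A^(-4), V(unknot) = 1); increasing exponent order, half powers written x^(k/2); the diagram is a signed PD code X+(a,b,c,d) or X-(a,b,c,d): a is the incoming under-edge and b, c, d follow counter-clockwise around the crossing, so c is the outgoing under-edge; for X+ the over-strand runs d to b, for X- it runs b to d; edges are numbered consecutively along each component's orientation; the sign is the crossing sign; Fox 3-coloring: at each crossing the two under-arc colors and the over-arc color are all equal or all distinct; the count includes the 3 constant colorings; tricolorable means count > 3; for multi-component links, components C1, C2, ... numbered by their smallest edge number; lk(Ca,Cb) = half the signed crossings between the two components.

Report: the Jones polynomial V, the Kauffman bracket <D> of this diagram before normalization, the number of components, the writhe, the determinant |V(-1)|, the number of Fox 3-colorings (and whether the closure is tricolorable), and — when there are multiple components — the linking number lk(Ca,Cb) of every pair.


V(x) = x^-1 - 1 + 2x - 2x^2 + 2x^3 - 2x^4 + x^5
bracket: A^-14 - 2A^-10 + 2A^-6 - 2A^-2 + 2A^2 - A^6 + A^10, w = +2
1 component, writhe +2, over 12 crossings
det 11, colorings 3 of 3^12 — not tricolorable
observation: V spans 6 powers of x: at least 6 crossings in any diagram


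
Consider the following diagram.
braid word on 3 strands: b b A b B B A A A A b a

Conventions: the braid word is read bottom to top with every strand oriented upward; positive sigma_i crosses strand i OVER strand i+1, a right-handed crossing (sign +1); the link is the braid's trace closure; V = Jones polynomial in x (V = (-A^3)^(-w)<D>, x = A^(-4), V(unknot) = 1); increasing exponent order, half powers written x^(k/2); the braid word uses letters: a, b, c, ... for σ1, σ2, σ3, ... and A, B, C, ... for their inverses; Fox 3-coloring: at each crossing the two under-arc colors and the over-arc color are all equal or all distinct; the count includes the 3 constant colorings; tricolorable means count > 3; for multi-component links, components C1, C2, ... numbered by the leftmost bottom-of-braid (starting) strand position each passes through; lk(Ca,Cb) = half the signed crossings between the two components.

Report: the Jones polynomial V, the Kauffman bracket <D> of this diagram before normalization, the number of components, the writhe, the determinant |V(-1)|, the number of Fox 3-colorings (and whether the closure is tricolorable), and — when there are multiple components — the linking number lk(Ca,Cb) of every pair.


V = x^-3 + x^-2 + x^-1 + 1
<D> = A^-6 + A^-2 + A^2 + A^6 (w = -2)
3 components over 12 crossings, w = -2
lk(C1,C2): 0
lk(C1,C3) = 0
linking number lk(C2,C3) = -1
9 Fox colorings among 3^12, |V(-1)| = 0: tricolorable
why: w = -2 (over 12 crossings) is diagram-only; (-A^3)^(2) removes it from V


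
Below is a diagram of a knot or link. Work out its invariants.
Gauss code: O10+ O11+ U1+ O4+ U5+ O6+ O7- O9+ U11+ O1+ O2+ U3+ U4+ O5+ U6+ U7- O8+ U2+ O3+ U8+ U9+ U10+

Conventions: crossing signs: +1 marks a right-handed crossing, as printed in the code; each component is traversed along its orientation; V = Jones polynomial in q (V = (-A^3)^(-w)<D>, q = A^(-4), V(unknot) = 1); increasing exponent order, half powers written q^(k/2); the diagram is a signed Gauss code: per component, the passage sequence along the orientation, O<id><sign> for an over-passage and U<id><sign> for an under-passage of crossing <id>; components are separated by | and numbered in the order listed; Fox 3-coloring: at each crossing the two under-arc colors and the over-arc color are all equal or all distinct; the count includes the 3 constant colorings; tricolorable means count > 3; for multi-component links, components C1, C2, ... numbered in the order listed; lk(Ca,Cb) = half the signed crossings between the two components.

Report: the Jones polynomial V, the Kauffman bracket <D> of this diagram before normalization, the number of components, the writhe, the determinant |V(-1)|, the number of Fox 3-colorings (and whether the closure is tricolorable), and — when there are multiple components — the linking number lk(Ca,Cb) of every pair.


V = q^3 + q^5 - q^8
<D> = A^-5 - A^7 - A^15 (w = +9)
1 component over 11 crossings, w = +9
9 Fox colorings among 3^11, |V(-1)| = 3: tricolorable
why: w = +9 (over 11 crossings) is diagram-only; (-A^3)^(-9) removes it from V


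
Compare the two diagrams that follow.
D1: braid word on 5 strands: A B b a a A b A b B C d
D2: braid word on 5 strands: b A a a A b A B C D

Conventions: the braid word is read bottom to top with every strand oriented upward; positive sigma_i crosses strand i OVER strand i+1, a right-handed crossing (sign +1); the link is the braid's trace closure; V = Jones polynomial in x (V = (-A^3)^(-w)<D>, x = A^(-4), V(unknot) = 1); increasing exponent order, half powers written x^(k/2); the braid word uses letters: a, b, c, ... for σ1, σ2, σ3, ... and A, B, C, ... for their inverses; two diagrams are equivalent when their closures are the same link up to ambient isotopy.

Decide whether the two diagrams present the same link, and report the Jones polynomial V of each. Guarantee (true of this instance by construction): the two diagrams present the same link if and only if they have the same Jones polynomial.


equivalent: yes
V(D1) = 1  (w 0, c 12, <D> = 1)
V(D2) = 1  (w -2, c 10, <D> = A^-6)
why: D2 (10 crossings) and D1 (12) are Markov-related braid presentations


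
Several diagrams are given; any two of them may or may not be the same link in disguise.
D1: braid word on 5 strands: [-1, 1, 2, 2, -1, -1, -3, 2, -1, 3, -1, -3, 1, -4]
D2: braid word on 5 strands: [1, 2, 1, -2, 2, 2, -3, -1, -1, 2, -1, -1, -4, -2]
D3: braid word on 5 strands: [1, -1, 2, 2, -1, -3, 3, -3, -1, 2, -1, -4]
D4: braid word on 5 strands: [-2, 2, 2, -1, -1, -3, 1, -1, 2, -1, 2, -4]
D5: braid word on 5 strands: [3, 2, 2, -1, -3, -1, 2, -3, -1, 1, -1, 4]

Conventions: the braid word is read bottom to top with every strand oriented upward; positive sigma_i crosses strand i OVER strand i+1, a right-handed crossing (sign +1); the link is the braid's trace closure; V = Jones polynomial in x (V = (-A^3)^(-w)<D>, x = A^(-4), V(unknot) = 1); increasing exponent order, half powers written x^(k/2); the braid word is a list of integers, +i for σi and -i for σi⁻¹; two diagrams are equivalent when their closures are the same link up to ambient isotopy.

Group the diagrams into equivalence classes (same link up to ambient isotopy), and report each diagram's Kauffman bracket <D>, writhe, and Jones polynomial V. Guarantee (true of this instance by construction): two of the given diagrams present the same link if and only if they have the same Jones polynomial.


equivalence classes: {D1, D2, D3, D4, D5}
D1 (bracket -A^-18 + 2A^-14 - 2A^-10 + 3A^-6 - 2A^-2 + 2A^2 - A^6; 14 crossings at w = -2): V = -x^-3 + 2x^-2 - 2x^-1 + 3 - 2x + 2x^2 - x^3
V(D2) = -x^-3 + 2x^-2 - 2x^-1 + 3 - 2x + 2x^2 - x^3  (w -2, c 14, <D> = -A^-18 + 2A^-14 - 2A^-10 + 3A^-6 - 2A^-2 + 2A^2 - A^6)
D3 (bracket -A^-18 + 2A^-14 - 2A^-10 + 3A^-6 - 2A^-2 + 2A^2 - A^6; 12 crossings at w = -2): V = -x^-3 + 2x^-2 - 2x^-1 + 3 - 2x + 2x^2 - x^3
V(D4) = -x^-3 + 2x^-2 - 2x^-1 + 3 - 2x + 2x^2 - x^3  [12 crossings, <D> = -A^-18 + 2A^-14 - 2A^-10 + 3A^-6 - 2A^-2 + 2A^2 - A^6, w = -2]
D5 (bracket -A^-12 + 2A^-8 - 2A^-4 + 3 - 2A^4 + 2A^8 - A^12; 12 crossings at w = 0): V = -x^-3 + 2x^-2 - 2x^-1 + 3 - 2x + 2x^2 - x^3
key observation: all 5 diagrams share one V(x), hence one class


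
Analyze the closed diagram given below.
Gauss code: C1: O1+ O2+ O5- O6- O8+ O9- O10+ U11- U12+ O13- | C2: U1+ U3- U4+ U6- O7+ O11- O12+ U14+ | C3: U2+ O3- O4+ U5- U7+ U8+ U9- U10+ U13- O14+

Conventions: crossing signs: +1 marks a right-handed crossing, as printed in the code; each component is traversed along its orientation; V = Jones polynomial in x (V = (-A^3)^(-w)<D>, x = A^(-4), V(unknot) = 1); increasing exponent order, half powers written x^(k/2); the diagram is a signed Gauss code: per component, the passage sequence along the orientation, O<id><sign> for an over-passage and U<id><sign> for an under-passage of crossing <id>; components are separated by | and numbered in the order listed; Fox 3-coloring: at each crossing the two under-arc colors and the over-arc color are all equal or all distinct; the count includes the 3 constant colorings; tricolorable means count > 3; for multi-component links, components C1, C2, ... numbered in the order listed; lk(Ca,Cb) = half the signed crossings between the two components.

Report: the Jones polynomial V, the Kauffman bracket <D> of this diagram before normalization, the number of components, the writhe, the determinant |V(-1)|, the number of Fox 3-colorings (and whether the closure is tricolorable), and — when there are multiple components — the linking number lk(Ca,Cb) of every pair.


Jones polynomial: V(x) = 1 + x + x^2 + x^3
<D> = A^-6 + A^-2 + A^2 + A^6; writhe +2
components 3, writhe +2 (14 crossings)
linking number lk(C1,C2) = 0
lk(C1,C3): 0
lk(C2,C3) = +1
3-colorings: 9 of 3^14, det 0 — tricolorable
note: |V(-1)| = 0: so tricolorable, since 3 divides 0


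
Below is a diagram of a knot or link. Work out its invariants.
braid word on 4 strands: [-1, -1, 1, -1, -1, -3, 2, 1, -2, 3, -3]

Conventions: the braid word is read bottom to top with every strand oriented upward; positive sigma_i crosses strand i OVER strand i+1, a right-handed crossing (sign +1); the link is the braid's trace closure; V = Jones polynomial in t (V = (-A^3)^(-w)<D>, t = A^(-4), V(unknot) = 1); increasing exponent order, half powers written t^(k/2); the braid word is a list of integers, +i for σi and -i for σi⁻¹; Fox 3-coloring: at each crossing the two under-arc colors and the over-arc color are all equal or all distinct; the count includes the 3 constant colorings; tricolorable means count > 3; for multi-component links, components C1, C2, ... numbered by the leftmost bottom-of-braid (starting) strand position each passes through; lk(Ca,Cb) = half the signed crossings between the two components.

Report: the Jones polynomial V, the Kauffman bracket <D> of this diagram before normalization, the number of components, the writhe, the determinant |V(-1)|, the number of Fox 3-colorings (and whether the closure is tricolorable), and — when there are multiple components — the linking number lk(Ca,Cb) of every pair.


V(t) = -t^-4 + t^-3 + t^-1
bracket: -A^-5 - A^3 + A^7, w = -3
1 component, writhe -3, over 11 crossings
det 3, colorings 9 of 3^11 — tricolorable
observation: inverse pairs cancel, leaving σ1⁻¹ σ1⁻¹ σ1⁻¹ σ3⁻¹ σ2 σ1 σ2⁻¹


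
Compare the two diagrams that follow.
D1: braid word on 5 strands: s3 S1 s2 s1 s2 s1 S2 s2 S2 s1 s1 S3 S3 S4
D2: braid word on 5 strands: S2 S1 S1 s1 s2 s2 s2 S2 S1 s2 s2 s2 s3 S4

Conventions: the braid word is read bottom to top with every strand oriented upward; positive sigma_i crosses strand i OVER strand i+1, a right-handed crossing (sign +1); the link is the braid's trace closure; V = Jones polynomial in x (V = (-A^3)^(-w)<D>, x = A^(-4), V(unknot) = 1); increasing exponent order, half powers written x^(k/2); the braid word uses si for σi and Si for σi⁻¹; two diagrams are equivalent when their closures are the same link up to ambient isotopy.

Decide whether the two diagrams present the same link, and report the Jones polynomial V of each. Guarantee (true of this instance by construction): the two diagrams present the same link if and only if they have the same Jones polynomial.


equivalent: no
V(D1) = x + 2x^3 + x^5  (w +2, c 14, <D> = A^-14 + 2A^-6 + A^2)
V(D2) = x^-1 - 1 + 3x - x^2 + 3x^3 - 2x^4 + x^5  [14 crossings, <D> = A^-14 - 2A^-10 + 3A^-6 - A^-2 + 3A^2 - A^6 + A^10, w = +2]
key observation: 2 classes among 2 diagrams; unequal V(x) rules out equality


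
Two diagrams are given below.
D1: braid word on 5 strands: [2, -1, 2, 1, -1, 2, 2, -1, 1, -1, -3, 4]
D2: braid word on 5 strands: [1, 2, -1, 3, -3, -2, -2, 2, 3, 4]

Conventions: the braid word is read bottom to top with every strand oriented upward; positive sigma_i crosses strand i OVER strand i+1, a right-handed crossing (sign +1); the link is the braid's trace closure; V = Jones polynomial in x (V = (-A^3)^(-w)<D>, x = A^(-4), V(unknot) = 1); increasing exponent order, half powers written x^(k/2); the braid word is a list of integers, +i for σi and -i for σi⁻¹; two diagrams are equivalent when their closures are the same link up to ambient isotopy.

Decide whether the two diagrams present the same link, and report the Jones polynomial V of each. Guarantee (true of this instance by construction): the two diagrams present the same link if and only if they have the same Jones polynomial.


equivalent: no
V(D1) = x^-1 - 1 + 2x - 2x^2 + 2x^3 - 2x^4 + x^5  (w +2, c 12, <D> = A^-14 - 2A^-10 + 2A^-6 - 2A^-2 + 2A^2 - A^6 + A^10)
V(D2) = 1  (w +2, c 10, <D> = A^6)
why: 2 classes among 2 diagrams; unequal V(x) rules out equality


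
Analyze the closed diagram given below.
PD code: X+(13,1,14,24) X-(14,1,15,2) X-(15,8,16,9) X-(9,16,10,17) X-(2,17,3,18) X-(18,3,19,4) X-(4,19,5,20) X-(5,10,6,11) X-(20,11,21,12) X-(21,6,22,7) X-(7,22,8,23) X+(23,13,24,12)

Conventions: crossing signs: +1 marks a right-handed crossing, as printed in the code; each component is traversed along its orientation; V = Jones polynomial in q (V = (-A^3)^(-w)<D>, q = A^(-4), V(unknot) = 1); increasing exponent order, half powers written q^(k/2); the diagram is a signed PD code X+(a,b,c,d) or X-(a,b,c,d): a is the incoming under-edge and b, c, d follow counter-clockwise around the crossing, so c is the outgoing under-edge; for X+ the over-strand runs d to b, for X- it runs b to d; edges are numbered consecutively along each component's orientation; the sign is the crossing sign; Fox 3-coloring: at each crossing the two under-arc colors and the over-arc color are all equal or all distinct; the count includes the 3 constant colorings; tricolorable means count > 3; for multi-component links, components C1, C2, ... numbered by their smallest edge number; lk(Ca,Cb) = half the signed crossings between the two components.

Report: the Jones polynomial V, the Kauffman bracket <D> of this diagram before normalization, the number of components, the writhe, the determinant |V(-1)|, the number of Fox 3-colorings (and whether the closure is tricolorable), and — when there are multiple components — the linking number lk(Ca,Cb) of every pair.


Jones polynomial: V(q) = q^-11 - 2q^-10 + 2q^-9 - 3q^-8 + 2q^-7 - 2q^-6 + 2q^-5 + q^-3
<D> = A^-12 + 2A^-4 - 2 + 2A^4 - 3A^8 + 2A^12 - 2A^16 + A^20; writhe -8
components 1, writhe -8 (12 crossings)
3-colorings: 9 of 3^12, det 15 — tricolorable
note: the span of V is 8, forcing >= 8 crossings in any diagram


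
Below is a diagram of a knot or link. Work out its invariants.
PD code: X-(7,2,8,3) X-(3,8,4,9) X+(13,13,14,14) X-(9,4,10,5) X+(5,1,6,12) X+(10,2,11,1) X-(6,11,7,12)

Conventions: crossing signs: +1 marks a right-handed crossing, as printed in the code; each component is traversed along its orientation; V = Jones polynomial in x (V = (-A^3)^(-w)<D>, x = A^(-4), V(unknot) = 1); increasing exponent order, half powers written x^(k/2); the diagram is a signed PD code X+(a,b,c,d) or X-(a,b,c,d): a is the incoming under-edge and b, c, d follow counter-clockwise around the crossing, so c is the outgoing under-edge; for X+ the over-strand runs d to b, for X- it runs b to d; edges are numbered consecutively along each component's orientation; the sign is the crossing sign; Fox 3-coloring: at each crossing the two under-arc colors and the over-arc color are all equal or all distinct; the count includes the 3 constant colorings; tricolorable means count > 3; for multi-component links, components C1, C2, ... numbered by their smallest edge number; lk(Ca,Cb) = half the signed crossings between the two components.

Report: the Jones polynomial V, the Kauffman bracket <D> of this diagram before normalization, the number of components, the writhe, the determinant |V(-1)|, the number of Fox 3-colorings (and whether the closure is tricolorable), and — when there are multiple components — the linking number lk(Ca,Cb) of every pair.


V(x) = x^(-9/2) - x^(-5/2) - x^(-3/2) - x^(-1/2)
bracket: A^-1 + A^3 + A^7 - A^15, w = -1
2 components, writhe -1, over 7 crossings
lk(C1,C2) = 0
det 0, colorings 27 of 3^7 — tricolorable
observation: det 0 = |V(-1)|; divisible by 3, so tricolorable


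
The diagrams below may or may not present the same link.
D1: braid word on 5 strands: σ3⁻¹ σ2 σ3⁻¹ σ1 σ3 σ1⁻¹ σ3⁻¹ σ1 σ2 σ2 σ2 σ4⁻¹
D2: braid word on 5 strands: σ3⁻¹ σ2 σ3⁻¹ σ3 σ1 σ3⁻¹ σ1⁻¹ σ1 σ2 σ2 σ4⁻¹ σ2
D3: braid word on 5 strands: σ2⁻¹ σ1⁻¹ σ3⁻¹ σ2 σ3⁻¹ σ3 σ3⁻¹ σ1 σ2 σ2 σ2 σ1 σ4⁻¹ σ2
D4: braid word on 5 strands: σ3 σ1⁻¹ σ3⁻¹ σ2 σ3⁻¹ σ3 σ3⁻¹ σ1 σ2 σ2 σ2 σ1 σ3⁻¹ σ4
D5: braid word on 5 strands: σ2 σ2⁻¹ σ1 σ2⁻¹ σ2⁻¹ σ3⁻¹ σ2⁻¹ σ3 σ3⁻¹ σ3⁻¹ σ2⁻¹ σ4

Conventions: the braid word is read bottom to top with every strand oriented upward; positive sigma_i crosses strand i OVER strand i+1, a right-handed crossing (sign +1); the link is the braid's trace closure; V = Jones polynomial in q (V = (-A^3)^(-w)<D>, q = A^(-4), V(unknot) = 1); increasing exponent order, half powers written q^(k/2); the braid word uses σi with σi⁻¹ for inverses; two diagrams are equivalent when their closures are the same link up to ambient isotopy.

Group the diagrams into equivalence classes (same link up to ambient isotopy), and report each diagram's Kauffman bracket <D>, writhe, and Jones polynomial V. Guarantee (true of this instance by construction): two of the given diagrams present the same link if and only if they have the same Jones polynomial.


grouping into links: {D1, D2, D3, D4} | {D5}
V(D1) = q^-1 - 1 + 2q - 2q^2 + 2q^3 - 2q^4 + q^5  (w +2, c 12, <D> = A^-14 - 2A^-10 + 2A^-6 - 2A^-2 + 2A^2 - A^6 + A^10)
V(D2) = q^-1 - 1 + 2q - 2q^2 + 2q^3 - 2q^4 + q^5  [12 crossings, <D> = A^-14 - 2A^-10 + 2A^-6 - 2A^-2 + 2A^2 - A^6 + A^10, w = +2]
V(D3) = q^-1 - 1 + 2q - 2q^2 + 2q^3 - 2q^4 + q^5  [14 crossings, <D> = A^-14 - 2A^-10 + 2A^-6 - 2A^-2 + 2A^2 - A^6 + A^10, w = +2]
V(D4) = q^-1 - 1 + 2q - 2q^2 + 2q^3 - 2q^4 + q^5  (w +4, c 14, <D> = A^-8 - 2A^-4 + 2 - 2A^4 + 2A^8 - A^12 + A^16)
V(D5) = -q^-7 + q^-6 - q^-5 + q^-4 + q^-2  (w -4, c 12, <D> = A^-4 + A^4 - A^8 + A^12 - A^16)
why: comparing 5 Jones polynomials yields 2 groups


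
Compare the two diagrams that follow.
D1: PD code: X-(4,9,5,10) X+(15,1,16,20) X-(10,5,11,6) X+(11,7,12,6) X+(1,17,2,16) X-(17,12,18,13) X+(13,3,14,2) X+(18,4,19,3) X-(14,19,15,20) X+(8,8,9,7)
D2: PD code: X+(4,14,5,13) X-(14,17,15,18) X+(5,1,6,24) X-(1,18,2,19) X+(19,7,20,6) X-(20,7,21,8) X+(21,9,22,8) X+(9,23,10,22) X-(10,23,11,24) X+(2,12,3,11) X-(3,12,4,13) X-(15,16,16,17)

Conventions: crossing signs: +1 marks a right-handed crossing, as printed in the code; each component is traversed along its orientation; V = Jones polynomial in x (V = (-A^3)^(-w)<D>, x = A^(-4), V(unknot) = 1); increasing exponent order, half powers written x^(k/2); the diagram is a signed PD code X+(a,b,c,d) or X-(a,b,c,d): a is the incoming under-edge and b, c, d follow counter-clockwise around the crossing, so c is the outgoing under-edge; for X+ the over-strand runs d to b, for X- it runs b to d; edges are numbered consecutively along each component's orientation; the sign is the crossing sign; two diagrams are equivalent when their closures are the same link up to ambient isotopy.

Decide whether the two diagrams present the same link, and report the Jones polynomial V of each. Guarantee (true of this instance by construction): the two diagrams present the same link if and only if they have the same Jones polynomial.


same link: yes
V(D1) = 1  [10 crossings, <D> = A^6, w = +2]
V(D2) = 1  [12 crossings, <D> = 1, w = 0]
insight: one V(x) for all 2 diagrams — one class (guaranteed)


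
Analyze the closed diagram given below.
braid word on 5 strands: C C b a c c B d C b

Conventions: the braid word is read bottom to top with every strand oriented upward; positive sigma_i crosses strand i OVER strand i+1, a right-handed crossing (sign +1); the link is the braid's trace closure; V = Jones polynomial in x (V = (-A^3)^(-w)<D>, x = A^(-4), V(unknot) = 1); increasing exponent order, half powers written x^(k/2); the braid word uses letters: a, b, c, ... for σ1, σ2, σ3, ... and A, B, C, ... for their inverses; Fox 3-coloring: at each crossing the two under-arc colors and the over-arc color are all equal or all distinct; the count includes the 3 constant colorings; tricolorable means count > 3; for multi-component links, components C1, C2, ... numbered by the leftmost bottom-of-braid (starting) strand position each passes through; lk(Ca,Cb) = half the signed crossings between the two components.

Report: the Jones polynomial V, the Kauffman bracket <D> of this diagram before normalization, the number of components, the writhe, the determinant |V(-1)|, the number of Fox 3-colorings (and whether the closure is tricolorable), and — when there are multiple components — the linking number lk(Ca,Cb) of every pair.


V(x) = -x^-3 + x^-2 - x^-1 + 3 - x + x^2 - x^3
bracket: -A^-6 + A^-2 - A^2 + 3A^6 - A^10 + A^14 - A^18, w = +2
1 component, writhe +2, over 10 crossings
det 9, colorings 27 of 3^10 — tricolorable
observation: the span of V is 6, forcing >= 6 crossings in any diagram


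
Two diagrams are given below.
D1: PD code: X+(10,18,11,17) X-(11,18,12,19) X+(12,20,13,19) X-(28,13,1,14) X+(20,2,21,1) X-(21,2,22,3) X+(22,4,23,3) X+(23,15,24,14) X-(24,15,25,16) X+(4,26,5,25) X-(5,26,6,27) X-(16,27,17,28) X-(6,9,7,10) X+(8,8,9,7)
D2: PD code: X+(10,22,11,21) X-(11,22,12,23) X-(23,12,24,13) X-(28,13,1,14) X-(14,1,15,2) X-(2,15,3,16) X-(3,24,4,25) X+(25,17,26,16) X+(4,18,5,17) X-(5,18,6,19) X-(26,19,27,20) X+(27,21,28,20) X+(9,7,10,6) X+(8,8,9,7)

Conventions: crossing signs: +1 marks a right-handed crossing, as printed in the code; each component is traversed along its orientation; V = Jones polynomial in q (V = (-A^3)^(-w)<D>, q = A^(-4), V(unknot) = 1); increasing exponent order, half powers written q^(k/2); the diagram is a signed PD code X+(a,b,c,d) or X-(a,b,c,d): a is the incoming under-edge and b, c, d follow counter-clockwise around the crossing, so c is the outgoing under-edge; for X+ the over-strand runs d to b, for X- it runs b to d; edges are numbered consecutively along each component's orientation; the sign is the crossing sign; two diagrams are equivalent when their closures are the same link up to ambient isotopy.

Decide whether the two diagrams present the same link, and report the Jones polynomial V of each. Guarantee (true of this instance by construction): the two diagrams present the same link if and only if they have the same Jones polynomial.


same link: no
V(D1) = q^-2 - q^-1 + 1 - q + q^2  [14 crossings, <D> = A^-8 - A^-4 + 1 - A^4 + A^8, w = 0]
V(D2) = -q^-6 + q^-5 - q^-4 + 2q^-3 - q^-2 + q^-1  (w -2, c 14, <D> = A^-2 - A^2 + 2A^6 - A^10 + A^14 - A^18)
note: 2 values of V(q) split the 2 diagrams


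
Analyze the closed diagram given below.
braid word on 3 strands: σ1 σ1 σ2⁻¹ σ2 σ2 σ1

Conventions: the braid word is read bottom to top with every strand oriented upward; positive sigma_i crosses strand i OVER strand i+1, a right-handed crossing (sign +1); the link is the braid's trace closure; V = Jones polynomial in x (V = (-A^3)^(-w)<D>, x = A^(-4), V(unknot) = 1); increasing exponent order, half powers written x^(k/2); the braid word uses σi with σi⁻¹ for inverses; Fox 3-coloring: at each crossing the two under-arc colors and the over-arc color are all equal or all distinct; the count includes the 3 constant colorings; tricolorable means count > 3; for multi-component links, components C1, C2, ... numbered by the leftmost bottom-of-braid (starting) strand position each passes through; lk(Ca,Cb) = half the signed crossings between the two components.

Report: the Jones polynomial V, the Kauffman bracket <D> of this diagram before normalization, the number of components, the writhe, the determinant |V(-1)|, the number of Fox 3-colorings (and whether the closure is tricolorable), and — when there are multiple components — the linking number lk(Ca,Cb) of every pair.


V = x + x^3 - x^4
<D> = -A^-4 + 1 + A^8 (w = +4)
1 component over 6 crossings, w = +4
9 Fox colorings among 3^6, |V(-1)| = 3: tricolorable
why: det 3 = |V(-1)|; divisible by 3, so tricolorable


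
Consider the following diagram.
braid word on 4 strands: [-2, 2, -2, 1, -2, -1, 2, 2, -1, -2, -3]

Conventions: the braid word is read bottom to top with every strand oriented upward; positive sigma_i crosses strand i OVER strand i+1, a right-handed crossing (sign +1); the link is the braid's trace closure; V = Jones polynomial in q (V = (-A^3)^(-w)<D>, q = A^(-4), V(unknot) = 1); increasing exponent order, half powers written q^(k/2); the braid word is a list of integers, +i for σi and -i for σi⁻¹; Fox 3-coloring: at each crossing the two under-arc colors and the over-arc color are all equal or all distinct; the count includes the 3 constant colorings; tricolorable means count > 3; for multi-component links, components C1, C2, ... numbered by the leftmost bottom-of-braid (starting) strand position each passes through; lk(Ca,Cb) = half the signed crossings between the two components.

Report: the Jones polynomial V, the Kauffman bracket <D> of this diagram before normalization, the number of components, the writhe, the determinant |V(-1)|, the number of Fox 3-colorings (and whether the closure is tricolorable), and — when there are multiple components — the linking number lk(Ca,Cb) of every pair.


Jones polynomial: V(q) = -q^-5 + q^-4 - q^-3 + 2q^-2 - q^-1 + 2 - q
<D> = A^-13 - 2A^-9 + A^-5 - 2A^-1 + A^3 - A^7 + A^11; writhe -3
components 1, writhe -3 (11 crossings)
3-colorings: 9 of 3^11, det 9 — tricolorable
note: |V(-1)| = 9: so tricolorable, since 3 divides 9


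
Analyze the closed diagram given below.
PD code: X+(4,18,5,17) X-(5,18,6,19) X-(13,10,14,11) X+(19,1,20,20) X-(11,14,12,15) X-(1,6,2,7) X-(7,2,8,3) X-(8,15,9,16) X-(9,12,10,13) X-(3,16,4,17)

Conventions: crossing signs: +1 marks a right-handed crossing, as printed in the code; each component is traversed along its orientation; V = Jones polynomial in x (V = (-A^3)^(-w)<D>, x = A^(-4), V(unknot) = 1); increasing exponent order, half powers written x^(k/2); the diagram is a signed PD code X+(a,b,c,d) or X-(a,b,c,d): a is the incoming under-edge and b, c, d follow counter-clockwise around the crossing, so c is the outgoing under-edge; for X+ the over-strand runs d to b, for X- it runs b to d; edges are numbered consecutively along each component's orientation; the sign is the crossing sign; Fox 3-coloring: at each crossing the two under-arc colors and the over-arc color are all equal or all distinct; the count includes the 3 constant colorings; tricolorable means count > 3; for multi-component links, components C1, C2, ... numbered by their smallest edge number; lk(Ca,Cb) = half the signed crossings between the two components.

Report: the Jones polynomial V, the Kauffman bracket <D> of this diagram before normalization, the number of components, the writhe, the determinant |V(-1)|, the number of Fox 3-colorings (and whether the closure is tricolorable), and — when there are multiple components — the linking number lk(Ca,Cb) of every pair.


V = x^-8 - 2x^-7 + x^-6 - 2x^-5 + 2x^-4 + x^-2
<D> = A^-10 + 2A^-2 - 2A^2 + A^6 - 2A^10 + A^14 (w = -6)
1 component over 10 crossings, w = -6
27 Fox colorings among 3^10, |V(-1)| = 9: tricolorable
why: |V(-1)| = 9: so tricolorable, since 3 divides 9


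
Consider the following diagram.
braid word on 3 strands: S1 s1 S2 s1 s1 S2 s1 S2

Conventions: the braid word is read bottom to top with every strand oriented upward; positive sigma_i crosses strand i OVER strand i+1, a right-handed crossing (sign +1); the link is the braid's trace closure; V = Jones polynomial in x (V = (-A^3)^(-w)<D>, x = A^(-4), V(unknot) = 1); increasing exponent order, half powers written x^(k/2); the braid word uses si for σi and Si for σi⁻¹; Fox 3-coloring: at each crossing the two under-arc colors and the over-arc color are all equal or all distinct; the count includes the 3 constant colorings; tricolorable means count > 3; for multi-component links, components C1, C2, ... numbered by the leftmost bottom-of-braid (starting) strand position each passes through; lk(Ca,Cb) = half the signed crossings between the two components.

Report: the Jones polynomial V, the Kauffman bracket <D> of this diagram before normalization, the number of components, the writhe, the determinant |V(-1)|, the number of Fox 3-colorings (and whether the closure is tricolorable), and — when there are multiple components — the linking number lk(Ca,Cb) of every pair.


Jones polynomial: V(x) = -x^-3 + 2x^-2 - 2x^-1 + 3 - 2x + 2x^2 - x^3
<D> = -A^-12 + 2A^-8 - 2A^-4 + 3 - 2A^4 + 2A^8 - A^12; writhe 0
components 1, writhe 0 (8 crossings)
3-colorings: 3 of 3^8, det 13 — not tricolorable
note: w = 0 (over 8 crossings) is diagram-only; (-A^3)^(0) removes it from V


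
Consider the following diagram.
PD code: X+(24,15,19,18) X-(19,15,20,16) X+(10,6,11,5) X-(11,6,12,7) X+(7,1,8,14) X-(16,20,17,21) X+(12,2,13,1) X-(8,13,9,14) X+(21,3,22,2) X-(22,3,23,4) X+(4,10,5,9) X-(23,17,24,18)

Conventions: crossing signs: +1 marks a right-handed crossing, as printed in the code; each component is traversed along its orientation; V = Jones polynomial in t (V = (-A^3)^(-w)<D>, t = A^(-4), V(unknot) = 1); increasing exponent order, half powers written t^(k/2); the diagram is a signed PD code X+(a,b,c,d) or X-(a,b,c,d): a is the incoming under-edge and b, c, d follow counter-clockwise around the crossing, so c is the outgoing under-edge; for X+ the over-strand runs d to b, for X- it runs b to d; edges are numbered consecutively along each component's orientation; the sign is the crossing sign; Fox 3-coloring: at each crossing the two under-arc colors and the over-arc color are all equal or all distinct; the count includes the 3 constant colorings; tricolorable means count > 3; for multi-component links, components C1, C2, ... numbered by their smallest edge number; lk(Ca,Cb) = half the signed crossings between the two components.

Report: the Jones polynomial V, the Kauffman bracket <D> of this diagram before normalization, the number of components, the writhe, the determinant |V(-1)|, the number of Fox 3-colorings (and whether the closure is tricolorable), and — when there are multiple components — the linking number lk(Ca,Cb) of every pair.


Jones polynomial: V(t) = t^-3 + t^-2 + t^-1 + 1
<D> = 1 + A^4 + A^8 + A^12; writhe 0
components 3, writhe 0 (12 crossings)
linking number lk(C1,C2) = 0
lk(C1,C3): 0
lk(C2,C3) = -1
3-colorings: 9 of 3^12, det 0 — tricolorable
note: w = 0 (over 12 crossings) is diagram-only; (-A^3)^(0) removes it from V


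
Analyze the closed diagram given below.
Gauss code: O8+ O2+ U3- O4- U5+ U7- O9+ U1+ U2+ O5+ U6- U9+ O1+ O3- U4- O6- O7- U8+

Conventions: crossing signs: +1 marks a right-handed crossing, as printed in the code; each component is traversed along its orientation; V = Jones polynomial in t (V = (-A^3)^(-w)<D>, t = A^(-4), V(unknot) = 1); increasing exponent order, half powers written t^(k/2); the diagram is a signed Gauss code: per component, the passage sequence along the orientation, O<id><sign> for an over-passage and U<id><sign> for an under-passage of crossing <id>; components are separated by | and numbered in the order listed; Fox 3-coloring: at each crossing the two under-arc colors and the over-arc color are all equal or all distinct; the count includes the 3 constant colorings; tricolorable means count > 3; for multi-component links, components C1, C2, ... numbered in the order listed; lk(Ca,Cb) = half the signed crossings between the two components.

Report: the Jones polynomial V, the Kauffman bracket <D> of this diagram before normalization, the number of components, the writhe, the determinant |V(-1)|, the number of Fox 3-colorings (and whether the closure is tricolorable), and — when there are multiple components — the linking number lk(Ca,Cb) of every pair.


V(t) = -t^-3 + t^-2 - t^-1 + 3 - t + t^2 - t^3
bracket: A^-9 - A^-5 + A^-1 - 3A^3 + A^7 - A^11 + A^15, w = +1
1 component, writhe +1, over 9 crossings
det 9, colorings 27 of 3^9 — tricolorable
observation: V is palindromic (span 6, det 9): t -> 1/t fixes it; necessary, not sufficient, for amphichirality
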